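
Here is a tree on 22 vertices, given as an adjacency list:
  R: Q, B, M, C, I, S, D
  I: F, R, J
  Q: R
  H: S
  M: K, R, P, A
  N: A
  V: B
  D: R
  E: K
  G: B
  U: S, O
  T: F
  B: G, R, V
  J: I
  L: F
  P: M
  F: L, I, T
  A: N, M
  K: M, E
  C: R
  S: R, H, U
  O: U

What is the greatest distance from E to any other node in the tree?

6

Distances from E peak at 6, attained at L (O, T also at distance 6).
E-K-M-R-I-F-L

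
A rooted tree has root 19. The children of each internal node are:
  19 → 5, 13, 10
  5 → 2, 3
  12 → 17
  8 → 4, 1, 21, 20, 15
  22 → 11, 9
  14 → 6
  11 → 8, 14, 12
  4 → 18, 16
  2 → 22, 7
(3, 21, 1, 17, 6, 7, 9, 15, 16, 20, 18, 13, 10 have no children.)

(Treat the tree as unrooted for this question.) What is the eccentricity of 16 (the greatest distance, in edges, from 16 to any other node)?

8

The node farthest from 16 is 13 (10 also at distance 8), via 16 – 4 – 8 – 11 – 22 – 2 – 5 – 19 – 13 — 8 edges.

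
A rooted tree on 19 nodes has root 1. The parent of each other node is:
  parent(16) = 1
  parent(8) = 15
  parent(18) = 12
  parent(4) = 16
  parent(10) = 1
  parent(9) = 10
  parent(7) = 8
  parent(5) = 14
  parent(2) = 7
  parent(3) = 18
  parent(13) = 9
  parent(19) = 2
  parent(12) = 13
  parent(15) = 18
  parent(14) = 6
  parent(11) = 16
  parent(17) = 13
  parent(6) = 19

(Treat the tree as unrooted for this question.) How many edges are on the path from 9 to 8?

5

The path is 9–13–12–18–15–8, which has 5 edges.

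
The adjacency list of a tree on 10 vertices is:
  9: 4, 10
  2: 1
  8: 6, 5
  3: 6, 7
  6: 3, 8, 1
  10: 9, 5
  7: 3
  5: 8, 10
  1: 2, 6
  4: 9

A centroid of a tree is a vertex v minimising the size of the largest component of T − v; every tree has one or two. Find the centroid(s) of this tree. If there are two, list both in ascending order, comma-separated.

6, 8

Delete 6: the remaining components have sizes 5, 2, 2. Max 5 ≤ 5, so 6 is a centroid.
Its neighbour 8 also leaves a largest component of size 5, so both are centroids.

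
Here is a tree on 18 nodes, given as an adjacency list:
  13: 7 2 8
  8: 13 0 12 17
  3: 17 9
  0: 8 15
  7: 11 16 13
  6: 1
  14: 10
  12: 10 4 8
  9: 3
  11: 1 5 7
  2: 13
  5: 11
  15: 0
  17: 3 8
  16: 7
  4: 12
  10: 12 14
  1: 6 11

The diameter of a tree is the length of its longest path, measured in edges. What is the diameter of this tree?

BFS from 6 reaches 9 last, at distance 8; BFS from 9 confirms no node is farther.
Path: 6 – 1 – 11 – 7 – 13 – 8 – 17 – 3 – 9.

8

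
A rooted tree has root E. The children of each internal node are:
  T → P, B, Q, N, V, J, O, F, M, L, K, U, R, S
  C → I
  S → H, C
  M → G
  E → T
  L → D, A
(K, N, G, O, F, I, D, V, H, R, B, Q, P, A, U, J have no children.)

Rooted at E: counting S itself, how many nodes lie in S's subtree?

Descendants of S (including itself): S, C, H, I. That's 4.

4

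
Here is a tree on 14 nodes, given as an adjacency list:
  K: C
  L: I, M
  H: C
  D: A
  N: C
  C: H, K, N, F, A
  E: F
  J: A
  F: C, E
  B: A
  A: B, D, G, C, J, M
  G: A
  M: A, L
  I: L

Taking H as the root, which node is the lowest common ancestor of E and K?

C

Ancestors of E (toward the root): E, F, C, H.
Ancestors of K: K, C, H.
The deepest node appearing in both lists is C.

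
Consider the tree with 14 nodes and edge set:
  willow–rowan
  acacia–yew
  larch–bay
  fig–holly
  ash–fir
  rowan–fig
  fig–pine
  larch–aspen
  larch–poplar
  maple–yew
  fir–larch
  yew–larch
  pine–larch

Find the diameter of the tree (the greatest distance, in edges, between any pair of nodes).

6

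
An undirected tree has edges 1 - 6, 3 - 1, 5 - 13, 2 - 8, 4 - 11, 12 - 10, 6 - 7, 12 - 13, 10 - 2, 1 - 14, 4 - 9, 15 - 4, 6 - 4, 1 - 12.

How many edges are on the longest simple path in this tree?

7

A longest path is 8 – 2 – 10 – 12 – 1 – 6 – 4 – 9, with 7 edges.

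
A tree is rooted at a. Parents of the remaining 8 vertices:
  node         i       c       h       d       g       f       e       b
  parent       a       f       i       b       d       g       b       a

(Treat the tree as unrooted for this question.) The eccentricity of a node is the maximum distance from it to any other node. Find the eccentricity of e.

5

A farthest node from e is c.
The path e–b–d–g–f–c has 5 edges.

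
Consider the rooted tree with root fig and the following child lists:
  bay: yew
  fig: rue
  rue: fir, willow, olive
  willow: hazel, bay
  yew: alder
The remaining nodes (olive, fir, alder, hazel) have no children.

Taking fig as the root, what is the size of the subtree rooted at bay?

Descendants of bay (including itself): bay, yew, alder. That's 3.

3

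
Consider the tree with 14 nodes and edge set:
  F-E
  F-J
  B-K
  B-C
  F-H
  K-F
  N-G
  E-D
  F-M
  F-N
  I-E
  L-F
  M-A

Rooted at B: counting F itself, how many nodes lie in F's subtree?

F's subtree: {F, E, L, H, M, N, J, I, D, A, G}, size 11.

11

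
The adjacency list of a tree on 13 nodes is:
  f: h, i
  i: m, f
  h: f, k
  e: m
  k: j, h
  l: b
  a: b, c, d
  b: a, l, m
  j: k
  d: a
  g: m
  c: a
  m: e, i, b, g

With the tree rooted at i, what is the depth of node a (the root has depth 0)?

Path from i to a: i – m – b – a, which has 3 edges.

3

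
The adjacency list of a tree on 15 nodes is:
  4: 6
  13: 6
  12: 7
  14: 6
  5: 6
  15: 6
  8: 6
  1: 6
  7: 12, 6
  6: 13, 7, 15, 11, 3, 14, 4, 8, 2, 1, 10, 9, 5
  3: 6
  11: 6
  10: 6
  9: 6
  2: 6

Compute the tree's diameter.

3

BFS from 12 reaches 2 last, at distance 3; BFS from 2 confirms no node is farther.
Path: 12–7–6–2.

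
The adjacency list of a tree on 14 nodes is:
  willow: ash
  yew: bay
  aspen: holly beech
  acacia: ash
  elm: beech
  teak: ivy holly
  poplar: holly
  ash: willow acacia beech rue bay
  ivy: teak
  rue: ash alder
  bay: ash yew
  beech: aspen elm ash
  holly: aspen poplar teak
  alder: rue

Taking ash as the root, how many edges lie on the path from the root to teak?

4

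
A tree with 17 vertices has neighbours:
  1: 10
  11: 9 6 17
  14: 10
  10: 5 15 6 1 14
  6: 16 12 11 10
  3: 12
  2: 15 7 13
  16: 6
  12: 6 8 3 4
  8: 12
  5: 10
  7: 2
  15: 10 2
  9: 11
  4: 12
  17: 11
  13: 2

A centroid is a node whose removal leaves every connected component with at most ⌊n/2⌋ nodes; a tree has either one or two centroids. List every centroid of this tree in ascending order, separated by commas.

6

Removing 6 splits the tree into components of sizes 8, 4, 3, 1; the largest is 8 ≤ ⌊17/2⌋ = 8.
No neighbour of 6 does as well, so 6 is the unique centroid.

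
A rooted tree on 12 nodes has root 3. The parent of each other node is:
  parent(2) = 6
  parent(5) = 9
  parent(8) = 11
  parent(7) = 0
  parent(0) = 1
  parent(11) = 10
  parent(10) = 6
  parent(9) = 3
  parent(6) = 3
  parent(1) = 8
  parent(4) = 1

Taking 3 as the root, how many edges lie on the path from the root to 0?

6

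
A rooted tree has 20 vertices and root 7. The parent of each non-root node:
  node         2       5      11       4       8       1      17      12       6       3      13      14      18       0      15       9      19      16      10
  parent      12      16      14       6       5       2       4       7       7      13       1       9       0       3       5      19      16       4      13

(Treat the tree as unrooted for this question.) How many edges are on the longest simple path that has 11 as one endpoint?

14

A farthest node from 11 is 18.
The path 11 – 14 – 9 – 19 – 16 – 4 – 6 – 7 – 12 – 2 – 1 – 13 – 3 – 0 – 18 has 14 edges.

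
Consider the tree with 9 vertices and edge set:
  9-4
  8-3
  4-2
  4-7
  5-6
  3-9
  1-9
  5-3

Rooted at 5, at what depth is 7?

4

Path from 5 to 7: 5–3–9–4–7, which has 4 edges.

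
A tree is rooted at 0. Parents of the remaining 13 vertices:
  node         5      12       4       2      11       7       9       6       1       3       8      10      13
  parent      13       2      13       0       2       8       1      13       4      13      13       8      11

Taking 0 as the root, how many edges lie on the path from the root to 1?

Climbing from 1 to the root: 1–4–13–11–2–0. That's 5 steps.

5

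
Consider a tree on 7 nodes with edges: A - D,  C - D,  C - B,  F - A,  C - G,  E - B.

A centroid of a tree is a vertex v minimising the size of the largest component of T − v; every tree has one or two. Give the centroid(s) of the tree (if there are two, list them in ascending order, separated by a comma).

C

If C is removed the pieces have sizes 3, 2, 1, all ≤ ⌊7/2⌋ = 3.
Every other node leaves some component of size > 3, so the centroid is unique.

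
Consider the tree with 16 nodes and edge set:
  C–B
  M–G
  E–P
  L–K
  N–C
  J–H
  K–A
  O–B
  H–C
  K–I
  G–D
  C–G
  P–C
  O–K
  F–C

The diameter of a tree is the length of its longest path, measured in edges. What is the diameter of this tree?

A longest path is J - H - C - B - O - K - A, with 6 edges.

6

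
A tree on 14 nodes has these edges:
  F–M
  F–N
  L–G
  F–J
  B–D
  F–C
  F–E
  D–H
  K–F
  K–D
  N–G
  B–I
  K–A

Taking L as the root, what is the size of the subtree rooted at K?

Descendants of K (including itself): K, D, A, B, H, I. That's 6.

6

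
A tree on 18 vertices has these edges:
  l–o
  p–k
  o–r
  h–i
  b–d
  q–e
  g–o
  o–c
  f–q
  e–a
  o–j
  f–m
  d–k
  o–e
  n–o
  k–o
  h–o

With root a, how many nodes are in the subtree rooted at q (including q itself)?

3

Descendants of q (including itself): q, f, m. That's 3.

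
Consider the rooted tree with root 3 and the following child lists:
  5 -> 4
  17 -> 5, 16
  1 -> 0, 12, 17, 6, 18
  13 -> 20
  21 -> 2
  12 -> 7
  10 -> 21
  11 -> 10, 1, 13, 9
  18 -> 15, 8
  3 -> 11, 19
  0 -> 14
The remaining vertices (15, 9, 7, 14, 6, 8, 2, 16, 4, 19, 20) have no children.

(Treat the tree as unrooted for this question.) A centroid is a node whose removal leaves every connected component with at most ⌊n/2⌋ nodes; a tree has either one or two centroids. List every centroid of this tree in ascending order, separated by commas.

If 1 is removed the pieces have sizes 9, 4, 3, 2, 2, 1, all ≤ ⌊22/2⌋ = 11.
No neighbour of 1 does as well, so 1 is the unique centroid.

1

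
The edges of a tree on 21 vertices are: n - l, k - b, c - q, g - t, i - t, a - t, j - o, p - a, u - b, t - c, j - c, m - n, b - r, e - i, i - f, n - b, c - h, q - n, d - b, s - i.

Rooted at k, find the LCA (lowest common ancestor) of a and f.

a's ancestor chain is a, t, c, q, n, b, k and f's is f, i, t, c, q, n, b, k; they first meet at t.

t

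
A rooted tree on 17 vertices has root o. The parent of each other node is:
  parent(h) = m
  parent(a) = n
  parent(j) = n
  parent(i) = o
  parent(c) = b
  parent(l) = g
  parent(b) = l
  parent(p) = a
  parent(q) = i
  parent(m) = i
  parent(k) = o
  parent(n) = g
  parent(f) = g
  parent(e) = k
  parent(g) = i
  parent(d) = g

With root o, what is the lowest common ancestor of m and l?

i

Path m→root: m i o; path l→root: l g i o.
First common node: i.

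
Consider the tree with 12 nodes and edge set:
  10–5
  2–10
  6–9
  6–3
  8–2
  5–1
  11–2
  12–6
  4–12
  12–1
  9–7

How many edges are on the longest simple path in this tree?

Starting from 11, a farthest node is 7 at distance 8.
One longest path: 11 - 2 - 10 - 5 - 1 - 12 - 6 - 9 - 7.
So the diameter is 8.

8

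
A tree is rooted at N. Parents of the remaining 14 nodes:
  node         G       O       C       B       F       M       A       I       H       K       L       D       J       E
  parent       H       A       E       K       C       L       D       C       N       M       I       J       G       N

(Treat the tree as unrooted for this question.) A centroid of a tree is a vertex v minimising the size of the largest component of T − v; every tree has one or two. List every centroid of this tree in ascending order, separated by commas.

If E is removed the pieces have sizes 7, 7, all ≤ ⌊15/2⌋ = 7.
Every other node leaves some component of size > 7, so the centroid is unique.

E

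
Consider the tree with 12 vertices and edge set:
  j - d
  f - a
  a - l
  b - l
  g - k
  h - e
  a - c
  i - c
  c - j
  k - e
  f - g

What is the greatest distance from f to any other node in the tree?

4

A farthest node from f is d (h also at distance 4).
The path f – a – c – j – d has 4 edges.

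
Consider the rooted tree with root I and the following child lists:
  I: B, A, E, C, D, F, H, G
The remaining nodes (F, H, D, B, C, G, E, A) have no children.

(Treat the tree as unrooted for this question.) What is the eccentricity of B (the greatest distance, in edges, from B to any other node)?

Distances from B peak at 2, attained at E (A, G, F, H, D, C also at distance 2).
B-I-E

2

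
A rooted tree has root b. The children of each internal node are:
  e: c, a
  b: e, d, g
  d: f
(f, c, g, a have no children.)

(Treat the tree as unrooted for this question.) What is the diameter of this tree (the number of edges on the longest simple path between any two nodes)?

4

BFS from f reaches a last, at distance 4; BFS from a confirms no node is farther.
Path: f-d-b-e-a.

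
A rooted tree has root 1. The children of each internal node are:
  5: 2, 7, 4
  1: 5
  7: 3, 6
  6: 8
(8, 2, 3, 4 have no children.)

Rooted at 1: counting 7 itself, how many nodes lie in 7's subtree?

7's subtree: {7, 3, 6, 8}, size 4.

4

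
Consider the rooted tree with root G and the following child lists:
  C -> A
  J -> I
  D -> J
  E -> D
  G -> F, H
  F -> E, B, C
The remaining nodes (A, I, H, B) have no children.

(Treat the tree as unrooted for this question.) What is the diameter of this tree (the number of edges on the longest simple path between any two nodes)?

6

A longest path is A-C-F-E-D-J-I, with 6 edges.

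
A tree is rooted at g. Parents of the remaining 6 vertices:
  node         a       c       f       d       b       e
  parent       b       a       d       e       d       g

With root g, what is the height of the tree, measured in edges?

c sits deepest: g-e-d-b-a-c — 5 edges from the root.

5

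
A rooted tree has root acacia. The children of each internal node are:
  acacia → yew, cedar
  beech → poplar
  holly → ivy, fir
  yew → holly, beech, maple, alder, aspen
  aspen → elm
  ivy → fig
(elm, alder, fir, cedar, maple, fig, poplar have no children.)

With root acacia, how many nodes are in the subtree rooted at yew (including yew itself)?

The subtree rooted at yew contains: yew, holly, beech, aspen, maple, alder, ivy, fir, poplar, elm, fig — 11 nodes.

11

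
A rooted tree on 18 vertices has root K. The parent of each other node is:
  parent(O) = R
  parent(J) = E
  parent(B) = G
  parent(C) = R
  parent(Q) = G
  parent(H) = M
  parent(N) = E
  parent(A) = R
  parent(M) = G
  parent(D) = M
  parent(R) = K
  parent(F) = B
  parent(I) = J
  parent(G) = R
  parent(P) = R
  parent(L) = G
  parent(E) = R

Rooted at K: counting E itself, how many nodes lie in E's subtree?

4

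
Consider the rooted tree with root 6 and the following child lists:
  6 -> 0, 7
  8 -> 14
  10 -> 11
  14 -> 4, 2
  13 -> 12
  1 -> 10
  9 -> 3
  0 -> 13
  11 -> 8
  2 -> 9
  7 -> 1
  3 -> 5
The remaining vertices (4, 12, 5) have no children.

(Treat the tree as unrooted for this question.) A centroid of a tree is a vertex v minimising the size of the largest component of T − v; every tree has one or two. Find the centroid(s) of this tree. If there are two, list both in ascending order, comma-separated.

11

Removing 11 splits the tree into components of sizes 7, 7; the largest is 7 ≤ ⌊15/2⌋ = 7.
No neighbour of 11 does as well, so 11 is the unique centroid.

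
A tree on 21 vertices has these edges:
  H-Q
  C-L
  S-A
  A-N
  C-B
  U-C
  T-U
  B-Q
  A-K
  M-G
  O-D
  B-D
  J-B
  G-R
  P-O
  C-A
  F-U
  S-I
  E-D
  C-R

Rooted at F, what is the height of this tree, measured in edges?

6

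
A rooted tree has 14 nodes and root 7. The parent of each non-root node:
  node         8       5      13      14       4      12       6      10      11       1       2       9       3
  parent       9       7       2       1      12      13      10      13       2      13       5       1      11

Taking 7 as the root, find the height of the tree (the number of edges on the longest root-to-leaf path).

6

A deepest node is 8, reached by 7 – 5 – 2 – 13 – 1 – 9 – 8.
That path has 6 edges, so the height is 6.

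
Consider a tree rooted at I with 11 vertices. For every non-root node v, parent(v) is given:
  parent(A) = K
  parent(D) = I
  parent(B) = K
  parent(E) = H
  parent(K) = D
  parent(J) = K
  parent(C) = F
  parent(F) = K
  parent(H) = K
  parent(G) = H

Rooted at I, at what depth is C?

I – D – K – F – C — 4 edges.

4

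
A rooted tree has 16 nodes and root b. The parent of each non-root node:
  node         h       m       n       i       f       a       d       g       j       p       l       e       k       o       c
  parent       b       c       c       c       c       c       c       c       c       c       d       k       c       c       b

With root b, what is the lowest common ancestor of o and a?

c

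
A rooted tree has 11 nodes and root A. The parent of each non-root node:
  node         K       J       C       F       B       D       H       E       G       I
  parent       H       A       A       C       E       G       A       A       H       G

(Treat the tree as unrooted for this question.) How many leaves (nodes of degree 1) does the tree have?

6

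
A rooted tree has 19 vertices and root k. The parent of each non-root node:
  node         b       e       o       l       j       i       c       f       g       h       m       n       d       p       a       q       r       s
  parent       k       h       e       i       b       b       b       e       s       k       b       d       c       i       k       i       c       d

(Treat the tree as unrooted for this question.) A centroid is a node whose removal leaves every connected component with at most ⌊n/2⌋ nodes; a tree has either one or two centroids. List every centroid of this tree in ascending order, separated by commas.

Removing b splits the tree into components of sizes 6, 6, 4, 1, 1; the largest is 6 ≤ ⌊19/2⌋ = 9.
No neighbour of b does as well, so b is the unique centroid.

b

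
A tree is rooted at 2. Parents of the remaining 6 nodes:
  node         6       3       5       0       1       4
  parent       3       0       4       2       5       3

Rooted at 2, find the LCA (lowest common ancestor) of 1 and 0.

Ancestors of 1 (toward the root): 1, 5, 4, 3, 0, 2.
Ancestors of 0: 0, 2.
The deepest node appearing in both lists is 0.

0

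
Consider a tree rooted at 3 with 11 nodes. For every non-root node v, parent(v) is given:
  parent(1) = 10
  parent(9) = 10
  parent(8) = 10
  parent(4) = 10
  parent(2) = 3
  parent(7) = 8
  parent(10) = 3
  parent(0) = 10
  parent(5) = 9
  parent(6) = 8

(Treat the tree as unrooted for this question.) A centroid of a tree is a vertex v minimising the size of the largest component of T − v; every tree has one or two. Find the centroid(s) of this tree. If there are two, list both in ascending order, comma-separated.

If 10 is removed the pieces have sizes 3, 2, 2, 1, 1, 1, all ≤ ⌊11/2⌋ = 5.
No neighbour of 10 does as well, so 10 is the unique centroid.

10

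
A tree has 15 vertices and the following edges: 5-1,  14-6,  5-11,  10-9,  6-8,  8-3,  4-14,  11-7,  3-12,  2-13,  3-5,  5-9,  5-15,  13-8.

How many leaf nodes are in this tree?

Degree-1 nodes: 1, 2, 4, 7, 10, 12, 15 — 7 of them.

7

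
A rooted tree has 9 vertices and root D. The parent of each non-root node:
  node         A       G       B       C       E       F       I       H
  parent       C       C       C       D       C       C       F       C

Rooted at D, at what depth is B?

Climbing from B to the root: B → C → D. That's 2 steps.

2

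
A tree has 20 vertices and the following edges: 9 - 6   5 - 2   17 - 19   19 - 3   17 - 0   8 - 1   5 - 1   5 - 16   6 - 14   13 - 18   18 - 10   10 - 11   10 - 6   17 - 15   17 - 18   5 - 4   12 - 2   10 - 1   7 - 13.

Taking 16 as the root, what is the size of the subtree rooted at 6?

Descendants of 6 (including itself): 6, 14, 9. That's 3.

3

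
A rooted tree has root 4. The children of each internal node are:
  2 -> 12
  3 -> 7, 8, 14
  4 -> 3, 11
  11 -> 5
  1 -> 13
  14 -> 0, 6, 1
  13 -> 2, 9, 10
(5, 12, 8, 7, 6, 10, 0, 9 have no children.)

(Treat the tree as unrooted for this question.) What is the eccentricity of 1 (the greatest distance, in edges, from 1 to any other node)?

Distances from 1 peak at 5, attained at 5.
1-14-3-4-11-5

5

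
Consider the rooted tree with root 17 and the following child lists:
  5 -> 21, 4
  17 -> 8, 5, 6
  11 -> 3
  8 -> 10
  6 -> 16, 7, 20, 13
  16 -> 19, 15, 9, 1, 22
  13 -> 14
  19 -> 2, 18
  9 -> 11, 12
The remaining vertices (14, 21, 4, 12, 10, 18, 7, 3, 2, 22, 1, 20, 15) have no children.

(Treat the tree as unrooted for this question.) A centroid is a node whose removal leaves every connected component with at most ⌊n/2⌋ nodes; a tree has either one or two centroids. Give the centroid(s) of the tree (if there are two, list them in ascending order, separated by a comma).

Delete 16: the remaining components have sizes 11, 4, 3, 1, 1, 1. Max 11 ≤ 11, so 16 is a centroid.
6 is adjacent to 16 and is also a centroid (the largest component after removing it is likewise 11).

6, 16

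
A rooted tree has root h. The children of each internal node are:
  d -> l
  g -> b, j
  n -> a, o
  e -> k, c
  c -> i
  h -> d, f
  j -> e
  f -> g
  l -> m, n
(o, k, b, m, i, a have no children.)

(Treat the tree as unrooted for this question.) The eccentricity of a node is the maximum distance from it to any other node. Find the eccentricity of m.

9

A farthest node from m is i.
The path m – l – d – h – f – g – j – e – c – i has 9 edges.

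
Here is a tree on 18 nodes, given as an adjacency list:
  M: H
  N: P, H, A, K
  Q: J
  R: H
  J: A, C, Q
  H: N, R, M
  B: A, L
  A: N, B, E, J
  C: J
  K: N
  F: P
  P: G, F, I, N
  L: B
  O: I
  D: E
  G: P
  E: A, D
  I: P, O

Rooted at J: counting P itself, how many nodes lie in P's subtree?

5

The subtree rooted at P contains: P, I, G, F, O — 5 nodes.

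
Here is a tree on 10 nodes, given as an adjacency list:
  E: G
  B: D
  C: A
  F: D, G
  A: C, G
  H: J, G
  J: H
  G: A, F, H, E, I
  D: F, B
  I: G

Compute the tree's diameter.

5

BFS from B reaches J last, at distance 5; BFS from J confirms no node is farther.
Path: B-D-F-G-H-J.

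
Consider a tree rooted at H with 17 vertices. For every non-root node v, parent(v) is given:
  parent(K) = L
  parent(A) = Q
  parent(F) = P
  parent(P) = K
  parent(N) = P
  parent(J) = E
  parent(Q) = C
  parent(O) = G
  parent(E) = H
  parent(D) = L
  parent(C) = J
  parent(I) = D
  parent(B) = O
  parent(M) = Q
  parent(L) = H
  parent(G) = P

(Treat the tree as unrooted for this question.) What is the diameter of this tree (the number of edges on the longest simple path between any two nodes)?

11

Starting from M, a farthest node is B at distance 11.
One longest path: M – Q – C – J – E – H – L – K – P – G – O – B.
So the diameter is 11.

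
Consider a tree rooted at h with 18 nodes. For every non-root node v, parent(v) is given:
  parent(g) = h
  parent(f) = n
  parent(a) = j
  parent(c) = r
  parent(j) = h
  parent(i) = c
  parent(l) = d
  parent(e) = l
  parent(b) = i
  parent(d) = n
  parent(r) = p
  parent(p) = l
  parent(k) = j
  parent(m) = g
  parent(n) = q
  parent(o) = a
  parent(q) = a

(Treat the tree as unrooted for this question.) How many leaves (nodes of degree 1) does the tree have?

6

Degree-1 nodes: b, e, f, k, m, o — 6 of them.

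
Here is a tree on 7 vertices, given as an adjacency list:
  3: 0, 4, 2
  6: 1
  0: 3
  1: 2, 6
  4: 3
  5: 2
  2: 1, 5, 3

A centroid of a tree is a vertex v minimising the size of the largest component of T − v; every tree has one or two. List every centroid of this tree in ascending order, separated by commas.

2

If 2 is removed the pieces have sizes 3, 2, 1, all ≤ ⌊7/2⌋ = 3.
Every other node leaves some component of size > 3, so the centroid is unique.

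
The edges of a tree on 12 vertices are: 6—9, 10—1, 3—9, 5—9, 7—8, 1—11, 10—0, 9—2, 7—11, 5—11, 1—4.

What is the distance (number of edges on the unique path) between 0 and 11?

3

The path is 0 - 10 - 1 - 11, which has 3 edges.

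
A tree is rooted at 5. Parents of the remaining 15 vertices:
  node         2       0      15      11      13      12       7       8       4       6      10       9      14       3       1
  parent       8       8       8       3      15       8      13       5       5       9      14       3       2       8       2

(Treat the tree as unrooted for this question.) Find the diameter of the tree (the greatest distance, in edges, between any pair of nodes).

6

A longest path is 7 - 13 - 15 - 8 - 2 - 14 - 10, with 6 edges.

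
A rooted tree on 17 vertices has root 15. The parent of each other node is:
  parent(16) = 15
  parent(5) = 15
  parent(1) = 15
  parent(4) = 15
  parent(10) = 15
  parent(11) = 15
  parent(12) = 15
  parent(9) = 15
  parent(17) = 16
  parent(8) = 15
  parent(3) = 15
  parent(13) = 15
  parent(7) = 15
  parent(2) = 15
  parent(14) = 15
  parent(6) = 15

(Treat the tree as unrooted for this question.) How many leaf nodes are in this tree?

Exactly 15 nodes have a single neighbour: 1, 2, 3, 4, 5, 6, 7, 8, 9, 10, 11, 12, 13, 14, 17.

15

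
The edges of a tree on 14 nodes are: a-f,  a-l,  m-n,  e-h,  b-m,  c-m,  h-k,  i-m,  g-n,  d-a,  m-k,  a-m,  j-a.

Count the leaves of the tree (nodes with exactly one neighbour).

9

The leaves are b, c, d, e, f, g, i, j, l.
That is 9 leaves.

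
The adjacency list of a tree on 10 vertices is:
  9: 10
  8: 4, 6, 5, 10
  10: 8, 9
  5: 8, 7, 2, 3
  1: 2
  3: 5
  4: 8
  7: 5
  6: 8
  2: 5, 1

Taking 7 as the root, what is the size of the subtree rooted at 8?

Descendants of 8 (including itself): 8, 6, 4, 10, 9. That's 5.

5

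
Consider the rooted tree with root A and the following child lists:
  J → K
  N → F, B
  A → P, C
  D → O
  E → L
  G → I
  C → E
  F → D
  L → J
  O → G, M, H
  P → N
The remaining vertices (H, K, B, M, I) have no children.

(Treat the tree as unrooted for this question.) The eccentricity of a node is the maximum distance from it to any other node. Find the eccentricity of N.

7

Distances from N peak at 7, attained at K.
N-P-A-C-E-L-J-K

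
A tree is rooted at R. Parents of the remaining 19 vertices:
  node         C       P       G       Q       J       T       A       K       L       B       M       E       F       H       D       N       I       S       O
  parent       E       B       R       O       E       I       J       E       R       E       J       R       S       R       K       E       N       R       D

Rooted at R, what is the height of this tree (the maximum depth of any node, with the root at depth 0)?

Q sits deepest: R → E → K → D → O → Q — 5 edges from the root.

5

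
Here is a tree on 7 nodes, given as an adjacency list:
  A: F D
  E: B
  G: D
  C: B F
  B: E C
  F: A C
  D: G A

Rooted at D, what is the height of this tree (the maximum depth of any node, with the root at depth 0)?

5

E sits deepest: D–A–F–C–B–E — 5 edges from the root.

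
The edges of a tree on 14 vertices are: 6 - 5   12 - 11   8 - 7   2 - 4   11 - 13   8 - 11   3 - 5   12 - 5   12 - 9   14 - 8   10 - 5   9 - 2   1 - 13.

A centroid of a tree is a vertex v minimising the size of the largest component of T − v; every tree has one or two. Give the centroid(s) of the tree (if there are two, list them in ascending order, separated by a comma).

12

If 12 is removed the pieces have sizes 6, 4, 3, all ≤ ⌊14/2⌋ = 7.
No neighbour of 12 does as well, so 12 is the unique centroid.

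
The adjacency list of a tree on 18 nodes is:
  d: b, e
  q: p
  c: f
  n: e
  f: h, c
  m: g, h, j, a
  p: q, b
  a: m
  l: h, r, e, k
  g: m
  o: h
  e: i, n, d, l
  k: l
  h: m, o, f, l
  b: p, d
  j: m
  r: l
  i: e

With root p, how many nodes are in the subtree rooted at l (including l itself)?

The subtree rooted at l contains: l, h, k, r, m, o, f, g, j, a, c — 11 nodes.

11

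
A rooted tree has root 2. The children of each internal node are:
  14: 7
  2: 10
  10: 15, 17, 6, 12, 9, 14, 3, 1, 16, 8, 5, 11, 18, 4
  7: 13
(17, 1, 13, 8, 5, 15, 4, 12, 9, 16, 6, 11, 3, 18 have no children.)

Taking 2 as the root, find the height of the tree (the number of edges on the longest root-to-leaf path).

4

13 sits deepest: 2 → 10 → 14 → 7 → 13 — 4 edges from the root.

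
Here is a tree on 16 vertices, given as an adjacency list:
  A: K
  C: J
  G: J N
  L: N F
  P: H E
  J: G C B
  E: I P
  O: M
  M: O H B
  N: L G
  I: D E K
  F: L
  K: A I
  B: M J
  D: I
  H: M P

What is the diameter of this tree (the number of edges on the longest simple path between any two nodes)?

A longest path is A – K – I – E – P – H – M – B – J – G – N – L – F, with 12 edges.

12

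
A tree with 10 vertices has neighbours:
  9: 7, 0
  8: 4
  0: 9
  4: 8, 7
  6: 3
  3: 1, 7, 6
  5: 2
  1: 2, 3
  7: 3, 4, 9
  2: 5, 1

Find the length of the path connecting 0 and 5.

6

The path is 0 – 9 – 7 – 3 – 1 – 2 – 5, which has 6 edges.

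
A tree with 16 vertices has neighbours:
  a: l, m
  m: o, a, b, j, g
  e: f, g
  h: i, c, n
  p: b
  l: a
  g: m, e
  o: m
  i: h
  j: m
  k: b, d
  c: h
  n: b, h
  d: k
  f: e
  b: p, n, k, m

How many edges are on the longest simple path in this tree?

Starting from f, a farthest node is i at distance 7.
One longest path: f-e-g-m-b-n-h-i.
So the diameter is 7.

7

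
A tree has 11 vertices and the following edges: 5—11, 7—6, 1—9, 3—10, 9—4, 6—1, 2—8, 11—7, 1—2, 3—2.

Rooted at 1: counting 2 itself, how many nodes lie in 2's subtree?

4

2's subtree: {2, 3, 8, 10}, size 4.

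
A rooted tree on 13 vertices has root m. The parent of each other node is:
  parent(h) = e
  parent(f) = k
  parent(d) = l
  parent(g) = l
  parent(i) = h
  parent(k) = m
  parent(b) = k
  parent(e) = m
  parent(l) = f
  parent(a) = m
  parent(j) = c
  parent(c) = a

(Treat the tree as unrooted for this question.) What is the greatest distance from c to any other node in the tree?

6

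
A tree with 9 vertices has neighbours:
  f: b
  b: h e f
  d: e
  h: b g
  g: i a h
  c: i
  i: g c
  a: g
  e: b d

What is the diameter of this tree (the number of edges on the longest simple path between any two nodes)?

6

BFS from c reaches d last, at distance 6; BFS from d confirms no node is farther.
Path: c - i - g - h - b - e - d.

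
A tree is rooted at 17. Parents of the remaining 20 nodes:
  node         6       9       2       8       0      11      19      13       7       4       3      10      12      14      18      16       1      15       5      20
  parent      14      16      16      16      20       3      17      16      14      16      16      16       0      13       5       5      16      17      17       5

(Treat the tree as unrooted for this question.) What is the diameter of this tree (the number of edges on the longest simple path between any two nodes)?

BFS from 12 reaches 7 last, at distance 7; BFS from 7 confirms no node is farther.
Path: 12 – 0 – 20 – 5 – 16 – 13 – 14 – 7.

7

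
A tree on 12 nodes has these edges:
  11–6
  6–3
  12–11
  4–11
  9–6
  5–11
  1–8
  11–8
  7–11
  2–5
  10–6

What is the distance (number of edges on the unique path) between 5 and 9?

3

5 - 11 - 6 - 9: 3 edges.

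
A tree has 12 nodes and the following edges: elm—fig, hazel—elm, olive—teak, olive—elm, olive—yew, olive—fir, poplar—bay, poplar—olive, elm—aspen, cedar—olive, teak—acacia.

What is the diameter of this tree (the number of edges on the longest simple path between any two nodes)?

4

A longest path is fig – elm – olive – poplar – bay, with 4 edges.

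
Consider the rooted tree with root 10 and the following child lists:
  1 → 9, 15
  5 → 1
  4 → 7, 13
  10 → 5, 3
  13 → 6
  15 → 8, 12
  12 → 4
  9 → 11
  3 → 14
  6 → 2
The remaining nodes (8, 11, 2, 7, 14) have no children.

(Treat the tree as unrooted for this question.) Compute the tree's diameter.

10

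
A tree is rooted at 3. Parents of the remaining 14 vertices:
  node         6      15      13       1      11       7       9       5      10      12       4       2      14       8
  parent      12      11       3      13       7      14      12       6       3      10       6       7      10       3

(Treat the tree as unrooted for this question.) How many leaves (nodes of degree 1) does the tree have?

7

The leaves are 1, 2, 4, 5, 8, 9, 15.
That is 7 leaves.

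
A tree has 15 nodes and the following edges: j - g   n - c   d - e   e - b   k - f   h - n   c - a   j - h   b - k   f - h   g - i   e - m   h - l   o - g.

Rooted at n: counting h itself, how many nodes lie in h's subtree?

h's subtree: {h, f, l, j, k, g, b, o, i, e, d, m}, size 12.

12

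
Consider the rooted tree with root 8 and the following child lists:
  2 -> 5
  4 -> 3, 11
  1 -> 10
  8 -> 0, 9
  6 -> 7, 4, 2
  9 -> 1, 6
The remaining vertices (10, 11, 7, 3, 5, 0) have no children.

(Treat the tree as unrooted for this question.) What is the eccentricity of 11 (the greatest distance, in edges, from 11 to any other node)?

A farthest node from 11 is 10 (0 also at distance 5).
The path 11 – 4 – 6 – 9 – 1 – 10 has 5 edges.

5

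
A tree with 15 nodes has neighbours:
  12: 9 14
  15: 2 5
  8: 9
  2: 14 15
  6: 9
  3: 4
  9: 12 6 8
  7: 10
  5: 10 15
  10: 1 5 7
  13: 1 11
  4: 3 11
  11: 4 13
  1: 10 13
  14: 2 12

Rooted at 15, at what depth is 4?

6

Path from 15 to 4: 15 – 5 – 10 – 1 – 13 – 11 – 4, which has 6 edges.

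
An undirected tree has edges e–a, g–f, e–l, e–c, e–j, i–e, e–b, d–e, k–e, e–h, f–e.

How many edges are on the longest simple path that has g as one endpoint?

3

A farthest node from g is c (b, h, d, l, j, k, a, i also at distance 3).
The path g–f–e–c has 3 edges.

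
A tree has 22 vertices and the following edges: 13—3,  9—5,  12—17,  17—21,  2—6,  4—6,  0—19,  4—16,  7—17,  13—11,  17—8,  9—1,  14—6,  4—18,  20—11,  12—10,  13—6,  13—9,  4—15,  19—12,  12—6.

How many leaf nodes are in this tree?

Exactly 14 nodes have a single neighbour: 0, 1, 2, 3, 5, 7, 8, 10, 14, 15, 16, 18, 20, 21.

14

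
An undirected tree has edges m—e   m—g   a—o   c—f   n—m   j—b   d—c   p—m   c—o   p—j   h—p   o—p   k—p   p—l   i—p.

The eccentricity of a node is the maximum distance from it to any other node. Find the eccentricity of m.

4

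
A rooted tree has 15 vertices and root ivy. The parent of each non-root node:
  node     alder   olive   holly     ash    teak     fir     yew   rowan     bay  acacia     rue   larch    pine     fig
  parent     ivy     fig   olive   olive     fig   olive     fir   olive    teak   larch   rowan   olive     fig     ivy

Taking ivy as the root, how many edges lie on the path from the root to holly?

3

Path from ivy to holly: ivy – fig – olive – holly, which has 3 edges.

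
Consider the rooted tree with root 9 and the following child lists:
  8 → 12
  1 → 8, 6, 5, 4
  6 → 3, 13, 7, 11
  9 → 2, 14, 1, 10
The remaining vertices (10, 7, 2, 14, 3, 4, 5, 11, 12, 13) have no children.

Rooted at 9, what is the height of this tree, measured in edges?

A deepest node is 11, reached by 9–1–6–11.
That path has 3 edges, so the height is 3.

3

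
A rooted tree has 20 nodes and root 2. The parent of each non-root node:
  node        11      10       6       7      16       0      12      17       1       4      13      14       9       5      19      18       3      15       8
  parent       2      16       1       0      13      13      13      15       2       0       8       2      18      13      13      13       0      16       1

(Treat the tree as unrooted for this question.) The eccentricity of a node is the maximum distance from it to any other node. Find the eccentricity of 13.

The node farthest from 13 is 14 (11 also at distance 4), via 13-8-1-2-14 — 4 edges.

4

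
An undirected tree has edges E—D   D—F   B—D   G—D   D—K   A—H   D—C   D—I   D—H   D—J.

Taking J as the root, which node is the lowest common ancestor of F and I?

D

Path F→root: F D J; path I→root: I D J.
First common node: D.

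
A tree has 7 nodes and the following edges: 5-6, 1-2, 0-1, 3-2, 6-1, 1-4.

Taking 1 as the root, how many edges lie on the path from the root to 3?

Path from 1 to 3: 1 – 2 – 3, which has 2 edges.

2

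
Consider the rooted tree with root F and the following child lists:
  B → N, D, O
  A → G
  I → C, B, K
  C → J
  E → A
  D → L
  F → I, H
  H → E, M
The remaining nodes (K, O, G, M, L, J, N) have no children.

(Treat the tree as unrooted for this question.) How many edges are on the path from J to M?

Walking from J: J - C - I - F - H - M. Length 5.

5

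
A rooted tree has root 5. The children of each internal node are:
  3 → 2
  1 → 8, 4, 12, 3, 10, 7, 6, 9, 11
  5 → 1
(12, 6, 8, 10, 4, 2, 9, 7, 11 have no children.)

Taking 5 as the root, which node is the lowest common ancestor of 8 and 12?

1

Path 8→root: 8 1 5; path 12→root: 12 1 5.
First common node: 1.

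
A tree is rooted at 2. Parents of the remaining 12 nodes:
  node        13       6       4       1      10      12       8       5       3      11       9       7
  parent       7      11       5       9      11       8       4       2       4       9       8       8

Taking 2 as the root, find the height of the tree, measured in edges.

10 sits deepest: 2 → 5 → 4 → 8 → 9 → 11 → 10 — 6 edges from the root.

6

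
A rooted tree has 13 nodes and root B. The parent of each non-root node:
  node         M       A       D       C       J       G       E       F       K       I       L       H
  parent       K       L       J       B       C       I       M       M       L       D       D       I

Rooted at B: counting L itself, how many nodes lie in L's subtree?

6

L's subtree: {L, K, A, M, F, E}, size 6.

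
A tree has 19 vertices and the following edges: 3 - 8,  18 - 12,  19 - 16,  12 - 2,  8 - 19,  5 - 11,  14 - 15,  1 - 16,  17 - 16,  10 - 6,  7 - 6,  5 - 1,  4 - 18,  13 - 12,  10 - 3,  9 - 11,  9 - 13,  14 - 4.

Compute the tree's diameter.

Starting from 15, a farthest node is 7 at distance 16.
One longest path: 15 – 14 – 4 – 18 – 12 – 13 – 9 – 11 – 5 – 1 – 16 – 19 – 8 – 3 – 10 – 6 – 7.
So the diameter is 16.

16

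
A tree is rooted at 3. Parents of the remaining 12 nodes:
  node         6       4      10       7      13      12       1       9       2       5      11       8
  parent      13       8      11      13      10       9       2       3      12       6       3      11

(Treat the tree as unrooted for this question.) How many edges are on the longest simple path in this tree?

A longest path is 1 - 2 - 12 - 9 - 3 - 11 - 10 - 13 - 6 - 5, with 9 edges.

9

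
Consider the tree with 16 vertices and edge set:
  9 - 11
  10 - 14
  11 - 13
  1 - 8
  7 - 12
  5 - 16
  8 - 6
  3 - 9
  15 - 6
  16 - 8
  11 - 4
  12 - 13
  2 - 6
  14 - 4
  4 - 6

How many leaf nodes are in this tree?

7

Exactly 7 nodes have a single neighbour: 1, 2, 3, 5, 7, 10, 15.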